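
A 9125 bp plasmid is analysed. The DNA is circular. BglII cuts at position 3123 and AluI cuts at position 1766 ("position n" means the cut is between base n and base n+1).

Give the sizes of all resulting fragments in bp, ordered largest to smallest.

Combined cut positions (sorted): 1766, 3123.
Circular molecule, 2 cuts → 2 fragments:
  3123 − 1766 = 1357 bp
  wrap: 9125 − 3123 + 1766 = 7768 bp
Sorted largest to smallest: 7768, 1357 bp.

7768, 1357 bp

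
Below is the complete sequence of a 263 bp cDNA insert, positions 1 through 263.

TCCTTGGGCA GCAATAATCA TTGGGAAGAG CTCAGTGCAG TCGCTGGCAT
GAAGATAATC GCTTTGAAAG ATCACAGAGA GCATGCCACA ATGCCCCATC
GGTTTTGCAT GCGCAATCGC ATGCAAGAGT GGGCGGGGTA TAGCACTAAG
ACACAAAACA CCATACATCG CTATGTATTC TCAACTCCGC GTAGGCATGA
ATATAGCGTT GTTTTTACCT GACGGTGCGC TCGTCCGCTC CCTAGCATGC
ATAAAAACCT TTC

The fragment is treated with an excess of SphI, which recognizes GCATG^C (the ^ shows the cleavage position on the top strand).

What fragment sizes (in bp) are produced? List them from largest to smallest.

SphI sites (GCATGC) start at positions 81, 107, 119, 245.
SphI cuts after base 5 of each site (before the last base), so after positions 85, 111, 123, 249.
Linear molecule, 4 cuts → 5 fragments:
  1–85 → 85 bp
  86–111 → 26 bp
  112–123 → 12 bp
  124–249 → 126 bp
  250–263 → 14 bp
Sorted largest to smallest: 126, 85, 26, 14, 12 bp.

126, 85, 26, 14, 12 bp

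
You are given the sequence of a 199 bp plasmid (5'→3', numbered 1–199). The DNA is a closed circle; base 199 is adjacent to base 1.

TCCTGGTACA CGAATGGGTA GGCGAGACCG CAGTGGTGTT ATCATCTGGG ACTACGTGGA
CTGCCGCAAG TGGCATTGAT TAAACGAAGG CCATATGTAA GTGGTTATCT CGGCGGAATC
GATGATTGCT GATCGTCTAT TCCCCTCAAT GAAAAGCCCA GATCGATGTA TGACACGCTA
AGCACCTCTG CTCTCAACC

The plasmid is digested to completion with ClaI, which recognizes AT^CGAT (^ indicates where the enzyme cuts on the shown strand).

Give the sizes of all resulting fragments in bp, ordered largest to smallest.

155, 44 bp

ClaI sites (ATCGAT) start at positions 118, 162.
ClaI cuts after base 2 of each site, so after positions 119, 163.
Circular molecule, 2 cuts → 2 fragments:
  120–163 → 44 bp
  164–199 then 1–119 → 36 + 119 = 155 bp
Sorted largest to smallest: 155, 44 bp.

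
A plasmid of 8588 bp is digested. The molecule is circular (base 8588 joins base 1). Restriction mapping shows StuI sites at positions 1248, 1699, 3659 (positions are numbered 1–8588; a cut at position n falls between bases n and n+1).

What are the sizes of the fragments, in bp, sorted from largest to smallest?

Circular molecule, 3 cuts → 3 fragments:
  1699 − 1248 = 451 bp
  3659 − 1699 = 1960 bp
  wrap: 8588 − 3659 + 1248 = 6177 bp
Sorted largest to smallest: 6177, 1960, 451 bp.

6177, 1960, 451 bp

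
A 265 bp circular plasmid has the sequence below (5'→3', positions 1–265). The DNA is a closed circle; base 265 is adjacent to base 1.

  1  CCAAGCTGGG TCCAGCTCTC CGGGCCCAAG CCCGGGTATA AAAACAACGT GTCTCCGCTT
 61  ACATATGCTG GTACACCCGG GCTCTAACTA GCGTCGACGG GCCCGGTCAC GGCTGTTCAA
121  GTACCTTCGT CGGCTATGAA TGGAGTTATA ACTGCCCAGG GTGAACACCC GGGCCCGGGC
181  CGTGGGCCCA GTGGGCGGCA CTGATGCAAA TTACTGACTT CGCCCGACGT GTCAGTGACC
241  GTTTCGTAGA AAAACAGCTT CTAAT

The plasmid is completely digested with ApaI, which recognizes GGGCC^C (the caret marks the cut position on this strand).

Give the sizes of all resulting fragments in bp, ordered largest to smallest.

103, 77, 72, 13 bp

ApaI sites (GGGCCC) start at positions 22, 99, 171, 184.
ApaI cuts after base 5 of each site (before the last base), so after positions 26, 103, 175, 188.
Circular molecule, 4 cuts → 4 fragments:
  27–103 → 77 bp
  104–175 → 72 bp
  176–188 → 13 bp
  189–265 then 1–26 → 77 + 26 = 103 bp
Sorted largest to smallest: 103, 77, 72, 13 bp.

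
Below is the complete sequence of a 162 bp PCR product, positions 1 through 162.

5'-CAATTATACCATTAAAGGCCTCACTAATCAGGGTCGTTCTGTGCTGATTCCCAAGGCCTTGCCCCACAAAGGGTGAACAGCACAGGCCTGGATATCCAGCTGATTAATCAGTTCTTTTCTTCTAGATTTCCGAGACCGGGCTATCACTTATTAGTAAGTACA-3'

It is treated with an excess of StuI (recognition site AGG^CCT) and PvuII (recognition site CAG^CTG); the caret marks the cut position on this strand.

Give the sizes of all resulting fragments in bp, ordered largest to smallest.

63, 38, 30, 18, 13 bp

StuI sites (AGGCCT) start at positions 16, 54, 84.
StuI cuts after base 3 of each site, so after positions 18, 56, 86.
The PvuII site (CAGCTG) starts at position 97.
PvuII cuts after base 3 of each site, so after position 99.
Combined cut positions: 18, 56, 86, 99.
Linear molecule, 4 cuts → 5 fragments:
  1–18 → 18 bp
  19–56 → 38 bp
  57–86 → 30 bp
  87–99 → 13 bp
  100–162 → 63 bp
Sorted largest to smallest: 63, 38, 30, 18, 13 bp.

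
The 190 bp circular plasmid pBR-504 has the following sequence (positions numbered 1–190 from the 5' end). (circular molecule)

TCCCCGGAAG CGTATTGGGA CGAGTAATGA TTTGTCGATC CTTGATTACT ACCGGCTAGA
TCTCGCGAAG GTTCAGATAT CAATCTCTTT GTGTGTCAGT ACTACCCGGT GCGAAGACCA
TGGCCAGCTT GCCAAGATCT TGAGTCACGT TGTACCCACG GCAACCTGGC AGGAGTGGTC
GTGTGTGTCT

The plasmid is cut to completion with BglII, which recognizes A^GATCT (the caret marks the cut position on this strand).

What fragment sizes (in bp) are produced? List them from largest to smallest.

BglII sites (AGATCT) start at positions 58, 135.
BglII cuts after the first base of each site, so after positions 58, 135.
Circular molecule, 2 cuts → 2 fragments:
  59–135 → 77 bp
  136–190 then 1–58 → 55 + 58 = 113 bp
Sorted largest to smallest: 113, 77 bp.

113, 77 bp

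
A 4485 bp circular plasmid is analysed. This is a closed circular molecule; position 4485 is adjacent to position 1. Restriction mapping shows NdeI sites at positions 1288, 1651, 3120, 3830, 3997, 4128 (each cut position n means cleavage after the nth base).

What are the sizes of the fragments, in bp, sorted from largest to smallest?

Circular molecule, 6 cuts → 6 fragments:
  1651 − 1288 = 363 bp
  3120 − 1651 = 1469 bp
  3830 − 3120 = 710 bp
  3997 − 3830 = 167 bp
  4128 − 3997 = 131 bp
  wrap: 4485 − 4128 + 1288 = 1645 bp
Sorted largest to smallest: 1645, 1469, 710, 363, 167, 131 bp.

1645, 1469, 710, 363, 167, 131 bp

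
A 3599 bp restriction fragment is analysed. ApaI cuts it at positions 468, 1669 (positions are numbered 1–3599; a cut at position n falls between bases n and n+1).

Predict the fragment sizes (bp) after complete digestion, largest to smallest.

Linear molecule, 2 cuts → 3 fragments:
  468 − 0 = 468 bp
  1669 − 468 = 1201 bp
  3599 − 1669 = 1930 bp
Sorted largest to smallest: 1930, 1201, 468 bp.

1930, 1201, 468 bp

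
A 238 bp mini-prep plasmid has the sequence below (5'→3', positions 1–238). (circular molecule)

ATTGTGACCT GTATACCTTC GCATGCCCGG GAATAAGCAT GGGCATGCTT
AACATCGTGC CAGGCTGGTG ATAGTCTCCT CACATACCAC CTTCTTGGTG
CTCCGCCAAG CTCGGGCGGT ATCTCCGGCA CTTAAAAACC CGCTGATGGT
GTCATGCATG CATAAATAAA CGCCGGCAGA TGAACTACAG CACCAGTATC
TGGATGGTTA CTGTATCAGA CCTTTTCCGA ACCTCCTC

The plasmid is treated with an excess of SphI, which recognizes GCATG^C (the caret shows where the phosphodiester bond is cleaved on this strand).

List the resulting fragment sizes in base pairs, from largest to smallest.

113, 103, 22 bp

SphI sites (GCATGC) start at positions 21, 43, 156.
SphI cuts after base 5 of each site (before the last base), so after positions 25, 47, 160.
Circular molecule, 3 cuts → 3 fragments:
  26–47 → 22 bp
  48–160 → 113 bp
  161–238 then 1–25 → 78 + 25 = 103 bp
Sorted largest to smallest: 113, 103, 22 bp.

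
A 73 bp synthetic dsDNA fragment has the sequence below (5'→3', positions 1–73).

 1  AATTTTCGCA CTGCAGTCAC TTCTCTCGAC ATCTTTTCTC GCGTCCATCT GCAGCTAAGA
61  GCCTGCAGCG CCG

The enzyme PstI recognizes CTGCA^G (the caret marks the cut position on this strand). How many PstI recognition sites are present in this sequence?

CTGCAG occurs starting at positions 11, 49, 63.
PstI cuts at 3 sites.

3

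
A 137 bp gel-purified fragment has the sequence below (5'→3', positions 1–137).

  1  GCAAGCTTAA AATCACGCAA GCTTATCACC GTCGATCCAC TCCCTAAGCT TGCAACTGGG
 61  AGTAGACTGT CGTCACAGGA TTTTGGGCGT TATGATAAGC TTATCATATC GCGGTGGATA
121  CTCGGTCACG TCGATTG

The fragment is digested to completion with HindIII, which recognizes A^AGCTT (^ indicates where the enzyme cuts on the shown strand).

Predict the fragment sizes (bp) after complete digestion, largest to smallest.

HindIII sites (AAGCTT) start at positions 3, 19, 46, 97.
HindIII cuts after the first base of each site, so after positions 3, 19, 46, 97.
Linear molecule, 4 cuts → 5 fragments:
  1–3 → 3 bp
  4–19 → 16 bp
  20–46 → 27 bp
  47–97 → 51 bp
  98–137 → 40 bp
Sorted largest to smallest: 51, 40, 27, 16, 3 bp.

51, 40, 27, 16, 3 bp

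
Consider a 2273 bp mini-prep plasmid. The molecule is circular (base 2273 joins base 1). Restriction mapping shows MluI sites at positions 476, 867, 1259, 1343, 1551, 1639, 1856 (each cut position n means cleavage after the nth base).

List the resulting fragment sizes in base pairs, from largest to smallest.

893, 392, 391, 217, 208, 88, 84 bp

Circular molecule, 7 cuts → 7 fragments:
  867 − 476 = 391 bp
  1259 − 867 = 392 bp
  1343 − 1259 = 84 bp
  1551 − 1343 = 208 bp
  1639 − 1551 = 88 bp
  1856 − 1639 = 217 bp
  wrap: 2273 − 1856 + 476 = 893 bp
Sorted largest to smallest: 893, 392, 391, 217, 208, 88, 84 bp.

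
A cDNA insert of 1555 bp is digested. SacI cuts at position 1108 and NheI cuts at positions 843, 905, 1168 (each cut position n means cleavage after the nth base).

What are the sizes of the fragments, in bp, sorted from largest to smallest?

Combined cut positions (sorted): 843, 905, 1108, 1168.
Linear molecule, 4 cuts → 5 fragments:
  843 − 0 = 843 bp
  905 − 843 = 62 bp
  1108 − 905 = 203 bp
  1168 − 1108 = 60 bp
  1555 − 1168 = 387 bp
Sorted largest to smallest: 843, 387, 203, 62, 60 bp.

843, 387, 203, 62, 60 bp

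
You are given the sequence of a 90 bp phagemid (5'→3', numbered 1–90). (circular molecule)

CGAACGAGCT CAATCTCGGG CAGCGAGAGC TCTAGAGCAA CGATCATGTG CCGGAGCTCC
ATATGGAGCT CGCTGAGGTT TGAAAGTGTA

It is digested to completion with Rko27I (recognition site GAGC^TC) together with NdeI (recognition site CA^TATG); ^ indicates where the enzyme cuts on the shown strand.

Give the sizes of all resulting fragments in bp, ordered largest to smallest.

Rko27I sites (GAGCTC) start at positions 6, 27, 54, 66.
Rko27I cuts after base 4 of each site, so after positions 9, 30, 57, 69.
The NdeI site (CATATG) starts at position 60.
NdeI cuts after base 2 of each site, so after position 61.
Combined cut positions: 9, 30, 57, 61, 69.
Circular molecule, 5 cuts → 5 fragments:
  10–30 → 21 bp
  31–57 → 27 bp
  58–61 → 4 bp
  62–69 → 8 bp
  70–90 then 1–9 → 21 + 9 = 30 bp
Sorted largest to smallest: 30, 27, 21, 8, 4 bp.

30, 27, 21, 8, 4 bp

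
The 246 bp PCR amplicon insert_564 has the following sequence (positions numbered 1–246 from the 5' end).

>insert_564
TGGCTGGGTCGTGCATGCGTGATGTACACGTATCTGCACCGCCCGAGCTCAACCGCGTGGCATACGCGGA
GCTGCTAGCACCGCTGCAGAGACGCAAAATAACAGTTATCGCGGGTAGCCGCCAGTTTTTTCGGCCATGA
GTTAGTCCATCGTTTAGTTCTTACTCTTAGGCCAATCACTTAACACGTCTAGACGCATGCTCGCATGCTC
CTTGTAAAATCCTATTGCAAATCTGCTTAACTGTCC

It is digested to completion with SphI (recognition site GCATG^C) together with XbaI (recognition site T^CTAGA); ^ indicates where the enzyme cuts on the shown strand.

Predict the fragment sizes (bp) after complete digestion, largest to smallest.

SphI sites (GCATGC) start at positions 13, 195, 203.
SphI cuts after base 5 of each site (before the last base), so after positions 17, 199, 207.
The XbaI site (TCTAGA) starts at position 188.
XbaI cuts after the first base of each site, so after position 188.
Combined cut positions: 17, 188, 199, 207.
Linear molecule, 4 cuts → 5 fragments:
  1–17 → 17 bp
  18–188 → 171 bp
  189–199 → 11 bp
  200–207 → 8 bp
  208–246 → 39 bp
Sorted largest to smallest: 171, 39, 17, 11, 8 bp.

171, 39, 17, 11, 8 bp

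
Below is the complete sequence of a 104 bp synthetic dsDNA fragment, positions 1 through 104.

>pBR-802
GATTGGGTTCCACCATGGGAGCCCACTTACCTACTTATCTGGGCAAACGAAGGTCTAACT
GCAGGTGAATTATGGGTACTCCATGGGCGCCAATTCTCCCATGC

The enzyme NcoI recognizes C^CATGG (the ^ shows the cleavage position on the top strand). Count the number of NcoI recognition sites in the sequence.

2

CCATGG occurs starting at positions 13, 81.
NcoI cuts at 2 sites.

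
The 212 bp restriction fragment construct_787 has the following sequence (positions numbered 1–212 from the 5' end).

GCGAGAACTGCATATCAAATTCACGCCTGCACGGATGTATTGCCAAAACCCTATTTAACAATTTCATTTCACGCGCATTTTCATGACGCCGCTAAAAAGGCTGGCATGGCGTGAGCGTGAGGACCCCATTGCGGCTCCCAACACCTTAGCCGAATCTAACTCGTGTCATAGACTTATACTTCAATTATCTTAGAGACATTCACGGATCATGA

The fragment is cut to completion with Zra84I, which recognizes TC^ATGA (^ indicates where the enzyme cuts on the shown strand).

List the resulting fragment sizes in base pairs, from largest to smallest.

126, 82, 4 bp

Zra84I sites (TCATGA) start at positions 81, 207.
Zra84I cuts after base 2 of each site, so after positions 82, 208.
Linear molecule, 2 cuts → 3 fragments:
  1–82 → 82 bp
  83–208 → 126 bp
  209–212 → 4 bp
Sorted largest to smallest: 126, 82, 4 bp.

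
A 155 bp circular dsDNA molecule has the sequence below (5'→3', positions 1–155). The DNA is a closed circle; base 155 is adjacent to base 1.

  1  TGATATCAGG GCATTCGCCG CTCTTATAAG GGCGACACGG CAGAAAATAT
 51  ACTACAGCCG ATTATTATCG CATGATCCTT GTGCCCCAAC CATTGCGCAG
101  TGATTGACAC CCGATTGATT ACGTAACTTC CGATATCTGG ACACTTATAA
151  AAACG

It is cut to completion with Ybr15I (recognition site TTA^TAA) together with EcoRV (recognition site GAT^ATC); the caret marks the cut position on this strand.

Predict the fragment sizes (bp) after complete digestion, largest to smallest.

108, 22, 13, 12 bp

Ybr15I sites (TTATAA) start at positions 24, 145.
Ybr15I cuts after base 3 of each site, so after positions 26, 147.
EcoRV sites (GATATC) start at positions 2, 132.
EcoRV cuts after base 3 of each site, so after positions 4, 134.
Combined cut positions: 4, 26, 134, 147.
Circular molecule, 4 cuts → 4 fragments:
  5–26 → 22 bp
  27–134 → 108 bp
  135–147 → 13 bp
  148–155 then 1–4 → 8 + 4 = 12 bp
Sorted largest to smallest: 108, 22, 13, 12 bp.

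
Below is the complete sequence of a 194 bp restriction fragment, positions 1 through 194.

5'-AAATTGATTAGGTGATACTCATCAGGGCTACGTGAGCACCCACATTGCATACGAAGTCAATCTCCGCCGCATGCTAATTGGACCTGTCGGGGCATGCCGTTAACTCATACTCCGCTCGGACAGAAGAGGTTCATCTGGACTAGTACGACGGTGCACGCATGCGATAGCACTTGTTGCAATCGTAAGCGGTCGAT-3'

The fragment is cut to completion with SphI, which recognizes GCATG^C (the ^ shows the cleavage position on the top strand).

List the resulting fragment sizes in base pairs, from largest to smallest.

73, 65, 33, 23 bp

SphI sites (GCATGC) start at positions 69, 92, 157.
SphI cuts after base 5 of each site (before the last base), so after positions 73, 96, 161.
Linear molecule, 3 cuts → 4 fragments:
  1–73 → 73 bp
  74–96 → 23 bp
  97–161 → 65 bp
  162–194 → 33 bp
Sorted largest to smallest: 73, 65, 33, 23 bp.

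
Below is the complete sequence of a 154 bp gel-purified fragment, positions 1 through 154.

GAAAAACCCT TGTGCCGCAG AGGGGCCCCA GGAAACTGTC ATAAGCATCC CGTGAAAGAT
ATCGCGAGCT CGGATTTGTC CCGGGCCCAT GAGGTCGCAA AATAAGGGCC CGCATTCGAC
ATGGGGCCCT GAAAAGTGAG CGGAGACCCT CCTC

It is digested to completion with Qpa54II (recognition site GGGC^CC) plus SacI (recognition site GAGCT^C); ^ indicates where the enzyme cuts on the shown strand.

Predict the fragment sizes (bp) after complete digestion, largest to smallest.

Qpa54II sites (GGGCCC) start at positions 23, 83, 106, 124.
Qpa54II cuts after base 4 of each site, so after positions 26, 86, 109, 127.
The SacI site (GAGCTC) starts at position 66.
SacI cuts after base 5 of each site (before the last base), so after position 70.
Combined cut positions: 26, 70, 86, 109, 127.
Linear molecule, 5 cuts → 6 fragments:
  1–26 → 26 bp
  27–70 → 44 bp
  71–86 → 16 bp
  87–109 → 23 bp
  110–127 → 18 bp
  128–154 → 27 bp
Sorted largest to smallest: 44, 27, 26, 23, 18, 16 bp.

44, 27, 26, 23, 18, 16 bp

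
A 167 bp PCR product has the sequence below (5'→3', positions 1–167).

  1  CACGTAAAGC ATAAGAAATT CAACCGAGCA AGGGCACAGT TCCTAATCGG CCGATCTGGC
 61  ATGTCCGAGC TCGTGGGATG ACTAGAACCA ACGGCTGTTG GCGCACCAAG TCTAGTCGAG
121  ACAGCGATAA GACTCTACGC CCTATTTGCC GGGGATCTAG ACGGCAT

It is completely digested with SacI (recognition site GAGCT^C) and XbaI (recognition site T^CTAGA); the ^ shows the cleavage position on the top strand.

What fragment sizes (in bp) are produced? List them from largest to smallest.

The SacI site (GAGCTC) starts at position 67.
SacI cuts after base 5 of each site (before the last base), so after position 71.
The XbaI site (TCTAGA) starts at position 156.
XbaI cuts after the first base of each site, so after position 156.
Combined cut positions: 71, 156.
Linear molecule, 2 cuts → 3 fragments:
  1–71 → 71 bp
  72–156 → 85 bp
  157–167 → 11 bp
Sorted largest to smallest: 85, 71, 11 bp.

85, 71, 11 bp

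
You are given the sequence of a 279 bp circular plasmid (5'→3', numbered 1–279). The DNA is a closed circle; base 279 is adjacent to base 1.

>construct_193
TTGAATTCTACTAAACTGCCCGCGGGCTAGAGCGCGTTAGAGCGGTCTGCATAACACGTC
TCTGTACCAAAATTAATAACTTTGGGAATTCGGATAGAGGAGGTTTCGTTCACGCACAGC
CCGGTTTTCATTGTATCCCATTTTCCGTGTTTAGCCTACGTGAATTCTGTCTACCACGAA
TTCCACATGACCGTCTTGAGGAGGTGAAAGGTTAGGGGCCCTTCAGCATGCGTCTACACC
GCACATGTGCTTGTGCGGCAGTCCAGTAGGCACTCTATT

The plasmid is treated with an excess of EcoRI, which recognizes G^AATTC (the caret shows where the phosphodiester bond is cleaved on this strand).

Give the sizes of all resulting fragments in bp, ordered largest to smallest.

EcoRI sites (GAATTC) start at positions 3, 86, 162, 178.
EcoRI cuts after the first base of each site, so after positions 3, 86, 162, 178.
Circular molecule, 4 cuts → 4 fragments:
  4–86 → 83 bp
  87–162 → 76 bp
  163–178 → 16 bp
  179–279 then 1–3 → 101 + 3 = 104 bp
Sorted largest to smallest: 104, 83, 76, 16 bp.

104, 83, 76, 16 bp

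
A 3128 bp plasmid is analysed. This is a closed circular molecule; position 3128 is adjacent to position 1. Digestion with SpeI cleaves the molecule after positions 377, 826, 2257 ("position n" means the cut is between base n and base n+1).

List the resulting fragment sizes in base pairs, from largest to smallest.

1431, 1248, 449 bp

Circular molecule, 3 cuts → 3 fragments:
  826 − 377 = 449 bp
  2257 − 826 = 1431 bp
  wrap: 3128 − 2257 + 377 = 1248 bp
Sorted largest to smallest: 1431, 1248, 449 bp.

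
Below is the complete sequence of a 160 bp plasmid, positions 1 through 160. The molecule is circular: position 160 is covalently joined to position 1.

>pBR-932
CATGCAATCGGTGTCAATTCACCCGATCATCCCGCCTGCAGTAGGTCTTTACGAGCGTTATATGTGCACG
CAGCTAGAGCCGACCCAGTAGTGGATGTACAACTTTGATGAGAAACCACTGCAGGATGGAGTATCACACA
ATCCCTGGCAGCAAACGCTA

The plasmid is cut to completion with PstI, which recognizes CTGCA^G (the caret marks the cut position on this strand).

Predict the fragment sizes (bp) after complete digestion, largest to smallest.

83, 77 bp

PstI sites (CTGCAG) start at positions 36, 119.
PstI cuts after base 5 of each site (before the last base), so after positions 40, 123.
Circular molecule, 2 cuts → 2 fragments:
  41–123 → 83 bp
  124–160 then 1–40 → 37 + 40 = 77 bp
Sorted largest to smallest: 83, 77 bp.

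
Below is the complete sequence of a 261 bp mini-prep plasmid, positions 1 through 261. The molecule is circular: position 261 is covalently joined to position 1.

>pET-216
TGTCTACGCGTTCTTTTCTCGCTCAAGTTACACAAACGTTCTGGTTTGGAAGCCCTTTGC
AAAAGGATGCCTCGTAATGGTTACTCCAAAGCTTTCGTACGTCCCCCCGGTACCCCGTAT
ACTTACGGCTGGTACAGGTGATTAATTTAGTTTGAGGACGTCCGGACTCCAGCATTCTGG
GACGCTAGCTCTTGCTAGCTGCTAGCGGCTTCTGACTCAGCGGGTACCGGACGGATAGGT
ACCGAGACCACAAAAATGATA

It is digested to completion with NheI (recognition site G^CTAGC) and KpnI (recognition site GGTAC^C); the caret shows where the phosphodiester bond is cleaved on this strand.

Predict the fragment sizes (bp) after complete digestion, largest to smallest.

NheI sites (GCTAGC) start at positions 184, 194, 201.
NheI cuts after the first base of each site, so after positions 184, 194, 201.
KpnI sites (GGTACC) start at positions 109, 223, 238.
KpnI cuts after base 5 of each site (before the last base), so after positions 113, 227, 242.
Combined cut positions: 113, 184, 194, 201, 227, 242.
Circular molecule, 6 cuts → 6 fragments:
  114–184 → 71 bp
  185–194 → 10 bp
  195–201 → 7 bp
  202–227 → 26 bp
  228–242 → 15 bp
  243–261 then 1–113 → 19 + 113 = 132 bp
Sorted largest to smallest: 132, 71, 26, 15, 10, 7 bp.

132, 71, 26, 15, 10, 7 bp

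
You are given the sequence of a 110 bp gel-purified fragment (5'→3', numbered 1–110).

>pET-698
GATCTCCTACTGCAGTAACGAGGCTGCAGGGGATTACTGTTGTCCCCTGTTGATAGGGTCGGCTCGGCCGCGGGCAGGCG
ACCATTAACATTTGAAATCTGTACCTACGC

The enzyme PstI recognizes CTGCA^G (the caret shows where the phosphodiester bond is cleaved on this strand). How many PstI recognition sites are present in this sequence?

2

CTGCAG occurs starting at positions 10, 24.
PstI cuts at 2 sites.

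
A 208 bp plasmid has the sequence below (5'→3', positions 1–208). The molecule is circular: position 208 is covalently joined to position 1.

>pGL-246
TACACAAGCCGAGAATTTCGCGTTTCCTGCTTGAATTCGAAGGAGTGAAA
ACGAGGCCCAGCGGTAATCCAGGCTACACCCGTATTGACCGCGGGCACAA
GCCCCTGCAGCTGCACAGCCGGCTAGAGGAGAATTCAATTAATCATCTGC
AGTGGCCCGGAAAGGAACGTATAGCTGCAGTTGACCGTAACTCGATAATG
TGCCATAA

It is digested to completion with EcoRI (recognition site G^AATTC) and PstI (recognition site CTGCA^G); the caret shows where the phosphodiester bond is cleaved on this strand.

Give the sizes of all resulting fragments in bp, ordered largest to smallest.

76, 62, 28, 22, 20 bp

EcoRI sites (GAATTC) start at positions 33, 131.
EcoRI cuts after the first base of each site, so after positions 33, 131.
PstI sites (CTGCAG) start at positions 105, 147, 175.
PstI cuts after base 5 of each site (before the last base), so after positions 109, 151, 179.
Combined cut positions: 33, 109, 131, 151, 179.
Circular molecule, 5 cuts → 5 fragments:
  34–109 → 76 bp
  110–131 → 22 bp
  132–151 → 20 bp
  152–179 → 28 bp
  180–208 then 1–33 → 29 + 33 = 62 bp
Sorted largest to smallest: 76, 62, 28, 22, 20 bp.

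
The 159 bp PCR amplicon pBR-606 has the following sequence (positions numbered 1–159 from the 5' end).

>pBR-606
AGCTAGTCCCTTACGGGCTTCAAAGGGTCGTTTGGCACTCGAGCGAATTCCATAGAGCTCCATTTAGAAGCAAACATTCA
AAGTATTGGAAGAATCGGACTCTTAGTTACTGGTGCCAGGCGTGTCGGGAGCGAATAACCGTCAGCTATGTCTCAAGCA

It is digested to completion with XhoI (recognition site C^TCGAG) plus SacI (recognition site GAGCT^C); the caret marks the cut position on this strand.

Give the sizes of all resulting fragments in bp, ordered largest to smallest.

100, 38, 21 bp

The XhoI site (CTCGAG) starts at position 38.
XhoI cuts after the first base of each site, so after position 38.
The SacI site (GAGCTC) starts at position 55.
SacI cuts after base 5 of each site (before the last base), so after position 59.
Combined cut positions: 38, 59.
Linear molecule, 2 cuts → 3 fragments:
  1–38 → 38 bp
  39–59 → 21 bp
  60–159 → 100 bp
Sorted largest to smallest: 100, 38, 21 bp.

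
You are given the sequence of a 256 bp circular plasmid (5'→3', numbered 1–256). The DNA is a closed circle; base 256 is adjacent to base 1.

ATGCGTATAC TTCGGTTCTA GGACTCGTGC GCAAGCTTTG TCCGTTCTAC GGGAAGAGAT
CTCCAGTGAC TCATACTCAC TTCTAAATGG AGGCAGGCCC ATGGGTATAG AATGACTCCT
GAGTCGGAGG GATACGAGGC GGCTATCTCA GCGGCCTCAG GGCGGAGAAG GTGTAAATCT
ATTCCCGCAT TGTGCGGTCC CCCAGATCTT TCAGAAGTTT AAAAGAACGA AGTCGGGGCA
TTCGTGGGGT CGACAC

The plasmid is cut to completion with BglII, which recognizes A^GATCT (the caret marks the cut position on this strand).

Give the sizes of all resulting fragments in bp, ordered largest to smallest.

BglII sites (AGATCT) start at positions 57, 204.
BglII cuts after the first base of each site, so after positions 57, 204.
Circular molecule, 2 cuts → 2 fragments:
  58–204 → 147 bp
  205–256 then 1–57 → 52 + 57 = 109 bp
Sorted largest to smallest: 147, 109 bp.

147, 109 bp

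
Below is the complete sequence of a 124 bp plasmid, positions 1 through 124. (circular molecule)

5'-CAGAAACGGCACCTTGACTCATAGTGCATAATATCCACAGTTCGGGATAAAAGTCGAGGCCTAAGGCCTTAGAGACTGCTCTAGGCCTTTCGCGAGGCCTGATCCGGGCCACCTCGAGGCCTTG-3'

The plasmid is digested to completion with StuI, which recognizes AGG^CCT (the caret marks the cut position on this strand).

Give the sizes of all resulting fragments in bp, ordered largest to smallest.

StuI sites (AGGCCT) start at positions 57, 64, 83, 95, 117.
StuI cuts after base 3 of each site, so after positions 59, 66, 85, 97, 119.
Circular molecule, 5 cuts → 5 fragments:
  60–66 → 7 bp
  67–85 → 19 bp
  86–97 → 12 bp
  98–119 → 22 bp
  120–124 then 1–59 → 5 + 59 = 64 bp
Sorted largest to smallest: 64, 22, 19, 12, 7 bp.

64, 22, 19, 12, 7 bp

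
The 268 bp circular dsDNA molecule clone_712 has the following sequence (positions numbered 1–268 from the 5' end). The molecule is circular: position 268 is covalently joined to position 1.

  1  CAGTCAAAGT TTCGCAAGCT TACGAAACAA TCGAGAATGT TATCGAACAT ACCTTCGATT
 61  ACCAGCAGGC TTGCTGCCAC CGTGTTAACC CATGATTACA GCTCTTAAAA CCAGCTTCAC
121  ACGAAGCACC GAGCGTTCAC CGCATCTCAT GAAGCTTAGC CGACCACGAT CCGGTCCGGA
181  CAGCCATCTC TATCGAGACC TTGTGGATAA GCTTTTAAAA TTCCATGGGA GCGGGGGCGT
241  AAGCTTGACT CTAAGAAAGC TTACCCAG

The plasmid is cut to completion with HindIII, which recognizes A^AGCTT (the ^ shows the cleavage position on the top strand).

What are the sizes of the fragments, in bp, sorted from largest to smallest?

136, 57, 32, 27, 16 bp

HindIII sites (AAGCTT) start at positions 16, 152, 209, 241, 257.
HindIII cuts after the first base of each site, so after positions 16, 152, 209, 241, 257.
Circular molecule, 5 cuts → 5 fragments:
  17–152 → 136 bp
  153–209 → 57 bp
  210–241 → 32 bp
  242–257 → 16 bp
  258–268 then 1–16 → 11 + 16 = 27 bp
Sorted largest to smallest: 136, 57, 32, 27, 16 bp.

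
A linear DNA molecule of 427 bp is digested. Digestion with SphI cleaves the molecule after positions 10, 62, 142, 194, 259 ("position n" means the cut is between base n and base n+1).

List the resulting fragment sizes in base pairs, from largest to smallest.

Linear molecule, 5 cuts → 6 fragments:
  10 − 0 = 10 bp
  62 − 10 = 52 bp
  142 − 62 = 80 bp
  194 − 142 = 52 bp
  259 − 194 = 65 bp
  427 − 259 = 168 bp
Sorted largest to smallest: 168, 80, 65, 52, 52, 10 bp.

168, 80, 65, 52, 52, 10 bp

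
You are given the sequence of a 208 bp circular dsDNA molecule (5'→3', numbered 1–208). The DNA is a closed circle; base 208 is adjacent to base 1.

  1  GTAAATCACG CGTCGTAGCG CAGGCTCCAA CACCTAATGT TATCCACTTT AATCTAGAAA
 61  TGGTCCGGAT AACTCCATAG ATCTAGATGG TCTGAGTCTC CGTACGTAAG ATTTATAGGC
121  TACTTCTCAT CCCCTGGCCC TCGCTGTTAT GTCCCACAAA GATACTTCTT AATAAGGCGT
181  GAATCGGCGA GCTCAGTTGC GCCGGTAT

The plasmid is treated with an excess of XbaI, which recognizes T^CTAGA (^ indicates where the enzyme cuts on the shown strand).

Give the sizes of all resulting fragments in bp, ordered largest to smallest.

XbaI sites (TCTAGA) start at positions 53, 82.
XbaI cuts after the first base of each site, so after positions 53, 82.
Circular molecule, 2 cuts → 2 fragments:
  54–82 → 29 bp
  83–208 then 1–53 → 126 + 53 = 179 bp
Sorted largest to smallest: 179, 29 bp.

179, 29 bp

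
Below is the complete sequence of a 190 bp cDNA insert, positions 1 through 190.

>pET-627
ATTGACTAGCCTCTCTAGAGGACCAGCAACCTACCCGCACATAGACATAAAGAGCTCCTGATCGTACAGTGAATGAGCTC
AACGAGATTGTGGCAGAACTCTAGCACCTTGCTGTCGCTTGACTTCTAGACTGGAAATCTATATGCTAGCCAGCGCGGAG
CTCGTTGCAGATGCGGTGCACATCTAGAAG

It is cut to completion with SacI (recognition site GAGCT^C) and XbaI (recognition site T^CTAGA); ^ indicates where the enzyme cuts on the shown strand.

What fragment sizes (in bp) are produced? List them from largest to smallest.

46, 42, 37, 23, 21, 14, 7 bp

SacI sites (GAGCTC) start at positions 52, 75, 158.
SacI cuts after base 5 of each site (before the last base), so after positions 56, 79, 162.
XbaI sites (TCTAGA) start at positions 14, 125, 183.
XbaI cuts after the first base of each site, so after positions 14, 125, 183.
Combined cut positions: 14, 56, 79, 125, 162, 183.
Linear molecule, 6 cuts → 7 fragments:
  1–14 → 14 bp
  15–56 → 42 bp
  57–79 → 23 bp
  80–125 → 46 bp
  126–162 → 37 bp
  163–183 → 21 bp
  184–190 → 7 bp
Sorted largest to smallest: 46, 42, 37, 23, 21, 14, 7 bp.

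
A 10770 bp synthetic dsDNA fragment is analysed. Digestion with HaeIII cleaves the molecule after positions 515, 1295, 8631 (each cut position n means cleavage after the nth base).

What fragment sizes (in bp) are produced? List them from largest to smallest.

Linear molecule, 3 cuts → 4 fragments:
  515 − 0 = 515 bp
  1295 − 515 = 780 bp
  8631 − 1295 = 7336 bp
  10770 − 8631 = 2139 bp
Sorted largest to smallest: 7336, 2139, 780, 515 bp.

7336, 2139, 780, 515 bp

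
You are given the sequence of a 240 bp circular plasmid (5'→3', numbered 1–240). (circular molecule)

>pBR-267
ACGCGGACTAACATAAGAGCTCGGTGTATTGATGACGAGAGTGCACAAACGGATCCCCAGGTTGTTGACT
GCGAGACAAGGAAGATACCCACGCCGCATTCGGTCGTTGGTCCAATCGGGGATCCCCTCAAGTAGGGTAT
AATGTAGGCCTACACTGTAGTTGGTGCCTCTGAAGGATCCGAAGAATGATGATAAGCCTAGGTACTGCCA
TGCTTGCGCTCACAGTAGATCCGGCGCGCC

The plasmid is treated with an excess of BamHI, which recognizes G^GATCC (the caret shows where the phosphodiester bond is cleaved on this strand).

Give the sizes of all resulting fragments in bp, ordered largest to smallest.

BamHI sites (GGATCC) start at positions 51, 120, 175.
BamHI cuts after the first base of each site, so after positions 51, 120, 175.
Circular molecule, 3 cuts → 3 fragments:
  52–120 → 69 bp
  121–175 → 55 bp
  176–240 then 1–51 → 65 + 51 = 116 bp
Sorted largest to smallest: 116, 69, 55 bp.

116, 69, 55 bp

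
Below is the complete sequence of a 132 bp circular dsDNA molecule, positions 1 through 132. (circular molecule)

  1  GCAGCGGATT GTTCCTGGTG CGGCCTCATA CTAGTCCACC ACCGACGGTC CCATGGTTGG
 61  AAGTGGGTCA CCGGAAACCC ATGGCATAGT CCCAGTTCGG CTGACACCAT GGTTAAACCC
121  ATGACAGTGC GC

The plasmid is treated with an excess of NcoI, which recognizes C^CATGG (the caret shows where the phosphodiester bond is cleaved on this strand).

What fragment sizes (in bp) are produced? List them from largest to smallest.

76, 28, 28 bp

NcoI sites (CCATGG) start at positions 51, 79, 107.
NcoI cuts after the first base of each site, so after positions 51, 79, 107.
Circular molecule, 3 cuts → 3 fragments:
  52–79 → 28 bp
  80–107 → 28 bp
  108–132 then 1–51 → 25 + 51 = 76 bp
Sorted largest to smallest: 76, 28, 28 bp.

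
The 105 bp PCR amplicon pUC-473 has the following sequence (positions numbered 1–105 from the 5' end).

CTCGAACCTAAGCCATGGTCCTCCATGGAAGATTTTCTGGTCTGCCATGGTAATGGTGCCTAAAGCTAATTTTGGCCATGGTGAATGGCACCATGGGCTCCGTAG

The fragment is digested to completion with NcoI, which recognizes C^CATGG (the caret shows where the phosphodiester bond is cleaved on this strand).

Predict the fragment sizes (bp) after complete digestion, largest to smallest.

31, 22, 15, 14, 13, 10 bp

NcoI sites (CCATGG) start at positions 13, 23, 45, 76, 91.
NcoI cuts after the first base of each site, so after positions 13, 23, 45, 76, 91.
Linear molecule, 5 cuts → 6 fragments:
  1–13 → 13 bp
  14–23 → 10 bp
  24–45 → 22 bp
  46–76 → 31 bp
  77–91 → 15 bp
  92–105 → 14 bp
Sorted largest to smallest: 31, 22, 15, 14, 13, 10 bp.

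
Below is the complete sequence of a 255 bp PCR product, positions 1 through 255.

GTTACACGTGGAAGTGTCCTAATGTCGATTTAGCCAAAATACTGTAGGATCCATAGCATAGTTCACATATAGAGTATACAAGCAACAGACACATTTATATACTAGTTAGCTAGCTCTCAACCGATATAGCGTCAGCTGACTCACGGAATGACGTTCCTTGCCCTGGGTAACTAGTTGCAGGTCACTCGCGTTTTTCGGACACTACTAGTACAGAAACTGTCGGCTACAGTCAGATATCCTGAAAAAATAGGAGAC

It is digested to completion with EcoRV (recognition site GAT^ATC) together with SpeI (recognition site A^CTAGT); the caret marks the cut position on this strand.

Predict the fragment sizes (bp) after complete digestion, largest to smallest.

The EcoRV site (GATATC) starts at position 233.
EcoRV cuts after base 3 of each site, so after position 235.
SpeI sites (ACTAGT) start at positions 101, 170, 204.
SpeI cuts after the first base of each site, so after positions 101, 170, 204.
Combined cut positions: 101, 170, 204, 235.
Linear molecule, 4 cuts → 5 fragments:
  1–101 → 101 bp
  102–170 → 69 bp
  171–204 → 34 bp
  205–235 → 31 bp
  236–255 → 20 bp
Sorted largest to smallest: 101, 69, 34, 31, 20 bp.

101, 69, 34, 31, 20 bp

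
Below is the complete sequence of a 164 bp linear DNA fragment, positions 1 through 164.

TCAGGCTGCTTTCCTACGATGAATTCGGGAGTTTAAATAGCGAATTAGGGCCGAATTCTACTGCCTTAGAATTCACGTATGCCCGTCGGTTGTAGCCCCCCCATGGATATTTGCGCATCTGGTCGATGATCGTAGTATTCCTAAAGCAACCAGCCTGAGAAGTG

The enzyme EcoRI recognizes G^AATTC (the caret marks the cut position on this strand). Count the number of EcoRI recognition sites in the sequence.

3

GAATTC occurs starting at positions 21, 53, 69.
EcoRI cuts at 3 sites.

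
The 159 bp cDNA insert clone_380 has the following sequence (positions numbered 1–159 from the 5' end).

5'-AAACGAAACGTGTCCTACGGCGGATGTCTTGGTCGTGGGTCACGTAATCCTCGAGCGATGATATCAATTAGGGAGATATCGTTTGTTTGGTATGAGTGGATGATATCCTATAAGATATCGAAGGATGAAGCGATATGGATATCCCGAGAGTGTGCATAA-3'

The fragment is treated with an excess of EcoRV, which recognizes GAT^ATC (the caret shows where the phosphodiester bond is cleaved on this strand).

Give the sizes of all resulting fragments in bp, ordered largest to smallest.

62, 27, 24, 19, 15, 12 bp

EcoRV sites (GATATC) start at positions 60, 75, 102, 114, 138.
EcoRV cuts after base 3 of each site, so after positions 62, 77, 104, 116, 140.
Linear molecule, 5 cuts → 6 fragments:
  1–62 → 62 bp
  63–77 → 15 bp
  78–104 → 27 bp
  105–116 → 12 bp
  117–140 → 24 bp
  141–159 → 19 bp
Sorted largest to smallest: 62, 27, 24, 19, 15, 12 bp.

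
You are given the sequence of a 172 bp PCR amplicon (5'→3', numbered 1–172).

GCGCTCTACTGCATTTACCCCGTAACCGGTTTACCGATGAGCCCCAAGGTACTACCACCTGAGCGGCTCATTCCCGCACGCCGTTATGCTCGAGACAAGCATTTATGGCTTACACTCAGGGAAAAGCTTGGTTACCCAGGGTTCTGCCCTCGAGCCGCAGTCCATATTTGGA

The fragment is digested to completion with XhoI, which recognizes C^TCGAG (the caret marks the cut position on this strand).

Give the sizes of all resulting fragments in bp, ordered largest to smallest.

89, 60, 23 bp

XhoI sites (CTCGAG) start at positions 89, 149.
XhoI cuts after the first base of each site, so after positions 89, 149.
Linear molecule, 2 cuts → 3 fragments:
  1–89 → 89 bp
  90–149 → 60 bp
  150–172 → 23 bp
Sorted largest to smallest: 89, 60, 23 bp.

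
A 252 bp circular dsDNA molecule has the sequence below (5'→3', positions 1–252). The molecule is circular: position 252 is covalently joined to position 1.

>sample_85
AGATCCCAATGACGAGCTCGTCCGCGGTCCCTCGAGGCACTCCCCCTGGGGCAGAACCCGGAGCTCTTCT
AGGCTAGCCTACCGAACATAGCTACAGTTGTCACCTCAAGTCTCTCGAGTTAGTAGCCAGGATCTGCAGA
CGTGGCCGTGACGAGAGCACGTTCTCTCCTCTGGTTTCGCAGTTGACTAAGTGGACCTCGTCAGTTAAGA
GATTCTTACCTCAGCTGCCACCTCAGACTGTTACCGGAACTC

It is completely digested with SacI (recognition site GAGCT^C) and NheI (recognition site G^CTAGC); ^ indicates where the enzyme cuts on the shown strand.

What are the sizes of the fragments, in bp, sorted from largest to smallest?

SacI sites (GAGCTC) start at positions 14, 61.
SacI cuts after base 5 of each site (before the last base), so after positions 18, 65.
The NheI site (GCTAGC) starts at position 73.
NheI cuts after the first base of each site, so after position 73.
Combined cut positions: 18, 65, 73.
Circular molecule, 3 cuts → 3 fragments:
  19–65 → 47 bp
  66–73 → 8 bp
  74–252 then 1–18 → 179 + 18 = 197 bp
Sorted largest to smallest: 197, 47, 8 bp.

197, 47, 8 bp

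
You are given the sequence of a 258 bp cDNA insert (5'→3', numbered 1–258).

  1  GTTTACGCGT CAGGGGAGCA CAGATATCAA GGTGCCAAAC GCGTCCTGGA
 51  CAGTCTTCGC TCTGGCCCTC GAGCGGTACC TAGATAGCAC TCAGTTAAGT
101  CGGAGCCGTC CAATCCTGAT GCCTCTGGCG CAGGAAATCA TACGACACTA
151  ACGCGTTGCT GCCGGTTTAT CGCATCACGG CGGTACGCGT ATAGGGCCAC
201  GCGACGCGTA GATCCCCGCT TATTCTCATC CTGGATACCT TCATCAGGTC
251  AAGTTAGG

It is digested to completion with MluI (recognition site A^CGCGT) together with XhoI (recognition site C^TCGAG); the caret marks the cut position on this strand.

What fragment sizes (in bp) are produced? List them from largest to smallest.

83, 54, 34, 34, 29, 19, 5 bp

MluI sites (ACGCGT) start at positions 5, 39, 151, 185, 204.
MluI cuts after the first base of each site, so after positions 5, 39, 151, 185, 204.
The XhoI site (CTCGAG) starts at position 68.
XhoI cuts after the first base of each site, so after position 68.
Combined cut positions: 5, 39, 68, 151, 185, 204.
Linear molecule, 6 cuts → 7 fragments:
  1–5 → 5 bp
  6–39 → 34 bp
  40–68 → 29 bp
  69–151 → 83 bp
  152–185 → 34 bp
  186–204 → 19 bp
  205–258 → 54 bp
Sorted largest to smallest: 83, 54, 34, 34, 29, 19, 5 bp.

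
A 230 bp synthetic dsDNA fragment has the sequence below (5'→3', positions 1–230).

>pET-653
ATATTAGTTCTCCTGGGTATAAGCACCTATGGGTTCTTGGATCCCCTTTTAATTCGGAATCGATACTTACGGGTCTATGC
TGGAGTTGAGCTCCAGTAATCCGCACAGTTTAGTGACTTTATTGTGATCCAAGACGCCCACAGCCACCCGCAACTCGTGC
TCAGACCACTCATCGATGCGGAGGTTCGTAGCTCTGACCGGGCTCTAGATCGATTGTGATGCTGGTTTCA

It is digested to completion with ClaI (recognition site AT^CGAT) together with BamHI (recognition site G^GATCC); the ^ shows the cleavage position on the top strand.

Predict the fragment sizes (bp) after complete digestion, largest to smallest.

113, 39, 37, 21, 20 bp

ClaI sites (ATCGAT) start at positions 59, 172, 209.
ClaI cuts after base 2 of each site, so after positions 60, 173, 210.
The BamHI site (GGATCC) starts at position 39.
BamHI cuts after the first base of each site, so after position 39.
Combined cut positions: 39, 60, 173, 210.
Linear molecule, 4 cuts → 5 fragments:
  1–39 → 39 bp
  40–60 → 21 bp
  61–173 → 113 bp
  174–210 → 37 bp
  211–230 → 20 bp
Sorted largest to smallest: 113, 39, 37, 21, 20 bp.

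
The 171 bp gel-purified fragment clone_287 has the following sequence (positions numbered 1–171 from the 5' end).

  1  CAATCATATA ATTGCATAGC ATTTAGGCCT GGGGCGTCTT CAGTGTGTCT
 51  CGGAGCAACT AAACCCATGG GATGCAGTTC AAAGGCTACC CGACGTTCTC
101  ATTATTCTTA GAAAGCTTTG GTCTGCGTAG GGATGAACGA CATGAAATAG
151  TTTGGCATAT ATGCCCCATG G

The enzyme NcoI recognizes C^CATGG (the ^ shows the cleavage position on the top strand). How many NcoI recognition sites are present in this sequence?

2

CCATGG occurs starting at positions 65, 166.
NcoI cuts at 2 sites.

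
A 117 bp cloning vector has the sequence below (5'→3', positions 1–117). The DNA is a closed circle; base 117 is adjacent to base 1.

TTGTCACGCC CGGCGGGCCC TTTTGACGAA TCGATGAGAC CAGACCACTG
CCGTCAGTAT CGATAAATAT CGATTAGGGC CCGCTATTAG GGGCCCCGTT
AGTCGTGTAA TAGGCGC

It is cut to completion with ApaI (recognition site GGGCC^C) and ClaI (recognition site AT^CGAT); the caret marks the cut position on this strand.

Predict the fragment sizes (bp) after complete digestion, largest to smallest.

41, 29, 14, 12, 11, 10 bp

ApaI sites (GGGCCC) start at positions 15, 77, 91.
ApaI cuts after base 5 of each site (before the last base), so after positions 19, 81, 95.
ClaI sites (ATCGAT) start at positions 30, 59, 69.
ClaI cuts after base 2 of each site, so after positions 31, 60, 70.
Combined cut positions: 19, 31, 60, 70, 81, 95.
Circular molecule, 6 cuts → 6 fragments:
  20–31 → 12 bp
  32–60 → 29 bp
  61–70 → 10 bp
  71–81 → 11 bp
  82–95 → 14 bp
  96–117 then 1–19 → 22 + 19 = 41 bp
Sorted largest to smallest: 41, 29, 14, 12, 11, 10 bp.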